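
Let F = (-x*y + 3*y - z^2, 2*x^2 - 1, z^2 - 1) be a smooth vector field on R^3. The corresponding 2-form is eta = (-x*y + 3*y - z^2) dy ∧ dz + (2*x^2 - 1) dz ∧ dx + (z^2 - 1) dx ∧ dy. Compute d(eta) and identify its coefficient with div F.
d(eta) = (-y + 2*z) dx ∧ dy ∧ dz; div F = -y + 2*z

For a 2-form in R^3 of the form above, applying d gives a 3-form with coefficient ∂P/∂x + ∂Q/∂y + ∂R/∂z:
  ∂P/∂x = -y
  ∂Q/∂y = 0
  ∂R/∂z = 2*z
Sum = -y + 2*z, which is exactly div F.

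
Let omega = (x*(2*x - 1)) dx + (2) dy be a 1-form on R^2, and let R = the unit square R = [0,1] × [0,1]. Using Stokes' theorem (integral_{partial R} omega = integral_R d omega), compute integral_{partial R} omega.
integral_(partial R) omega = 0

Stokes: integral_partial_R omega = integral_R d omega with d omega = (∂Q/∂x - ∂P/∂y) dx ∧ dy.
  ∂Q/∂x = 0
  ∂P/∂y = 0
  integrand = ∂Q/∂x - ∂P/∂y = 0.
Integrating over R: integral_0^1 integral_0^1 (0) dx dy = 0.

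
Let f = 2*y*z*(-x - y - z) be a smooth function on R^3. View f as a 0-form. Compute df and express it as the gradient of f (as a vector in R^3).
df = (-2*y*z) dx + (2*z*(-x - 2*y - z)) dy + (2*y*(-x - y - 2*z)) dz; grad f = (-2*y*z, 2*z*(-x - 2*y - z), 2*y*(-x - y - 2*z))

For a 0-form f, d f = (∂f/∂x) dx + (∂f/∂y) dy + (∂f/∂z) dz. The components of the vector representation are exactly the entries of grad f in Cartesian coordinates:
  ∂f/∂x = -2*y*z
  ∂f/∂y = 2*z*(-x - 2*y - z)
  ∂f/∂z = 2*y*(-x - y - 2*z).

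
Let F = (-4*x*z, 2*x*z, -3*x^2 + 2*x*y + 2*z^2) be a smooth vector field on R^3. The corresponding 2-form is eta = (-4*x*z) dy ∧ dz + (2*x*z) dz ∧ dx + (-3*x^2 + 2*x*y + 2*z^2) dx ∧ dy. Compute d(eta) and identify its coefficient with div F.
d(eta) = (0) dx ∧ dy ∧ dz; div F = 0

For a 2-form in R^3 of the form above, applying d gives a 3-form with coefficient ∂P/∂x + ∂Q/∂y + ∂R/∂z:
  ∂P/∂x = -4*z
  ∂Q/∂y = 0
  ∂R/∂z = 4*z
Sum = 0, which is exactly div F.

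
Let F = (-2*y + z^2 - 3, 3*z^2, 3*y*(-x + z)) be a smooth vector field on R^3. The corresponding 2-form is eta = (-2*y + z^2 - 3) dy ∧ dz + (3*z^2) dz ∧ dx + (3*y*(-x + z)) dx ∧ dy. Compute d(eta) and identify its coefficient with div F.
d(eta) = (3*y) dx ∧ dy ∧ dz; div F = 3*y

For a 2-form in R^3 of the form above, applying d gives a 3-form with coefficient ∂P/∂x + ∂Q/∂y + ∂R/∂z:
  ∂P/∂x = 0
  ∂Q/∂y = 0
  ∂R/∂z = 3*y
Sum = 3*y, which is exactly div F.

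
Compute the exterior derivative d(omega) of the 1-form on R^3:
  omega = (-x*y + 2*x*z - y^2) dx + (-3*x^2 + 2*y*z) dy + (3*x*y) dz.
d(omega) = (-5*x + 2*y) dx ∧ dy + (-2*x + 3*y) dx ∧ dz + (3*x - 2*y) dy ∧ dz

For a 1-form omega = sum_i f_i dx_i, the exterior derivative is
  d(omega) = sum_{i < j} (∂f_j/∂x_i - ∂f_i/∂x_j) dx_i ∧ dx_j.
  coefficient of dx ∧ dy: ∂f_2/∂x - ∂f_1/∂y = ∂(-3*x^2 + 2*y*z)/∂x - ∂(-x*y + 2*x*z - y^2)/∂y = -5*x + 2*y
  coefficient of dx ∧ dz: ∂f_3/∂x - ∂f_1/∂z = ∂(3*x*y)/∂x - ∂(-x*y + 2*x*z - y^2)/∂z = -2*x + 3*y
  coefficient of dy ∧ dz: ∂f_3/∂y - ∂f_2/∂z = ∂(3*x*y)/∂y - ∂(-3*x^2 + 2*y*z)/∂z = 3*x - 2*y
Assembling: d(omega) = (-5*x + 2*y) dx ∧ dy + (-2*x + 3*y) dx ∧ dz + (3*x - 2*y) dy ∧ dz.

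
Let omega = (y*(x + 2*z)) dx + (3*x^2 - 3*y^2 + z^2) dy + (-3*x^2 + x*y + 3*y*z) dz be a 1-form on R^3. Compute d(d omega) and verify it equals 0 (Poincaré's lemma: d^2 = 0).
d(d omega) = 0

Step 1: d omega = sum_{i<j} (∂f_j/∂x_i - ∂f_i/∂x_j) dx_i ∧ dx_j:
  coeff of dx ∧ dy: 5*x - 2*z
  coeff of dx ∧ dz: -6*x - y
  coeff of dy ∧ dz: x + z
Step 2: Apply d again to each 2-form coefficient. The only possible 3-form in R^3 is dx ∧ dy ∧ dz, with coefficient
  ∂(coeff of dy∧dz)/∂x - ∂(coeff of dx∧dz)/∂y + ∂(coeff of dx∧dy)/∂z
  = ∂/∂x (x + z) - ∂/∂y (-6*x - y) + ∂/∂z (5*x - 2*z).
Each of these terms simplifies to sums of mixed partials that cancel in pairs. The result is 0 (by equality of mixed partials for smooth functions — Schwarz / Clairaut).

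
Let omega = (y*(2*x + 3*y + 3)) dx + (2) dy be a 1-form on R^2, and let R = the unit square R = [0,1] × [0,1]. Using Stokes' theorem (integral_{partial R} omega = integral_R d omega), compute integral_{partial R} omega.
integral_(partial R) omega = -7

Stokes: integral_partial_R omega = integral_R d omega with d omega = (∂Q/∂x - ∂P/∂y) dx ∧ dy.
  ∂Q/∂x = 0
  ∂P/∂y = 2*x + 6*y + 3
  integrand = ∂Q/∂x - ∂P/∂y = -2*x - 6*y - 3.
Integrating over R: integral_0^1 integral_0^1 (-2*x - 6*y - 3) dx dy = -7.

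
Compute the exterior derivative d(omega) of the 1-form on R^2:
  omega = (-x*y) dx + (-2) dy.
d(omega) = (x) dx ∧ dy

For a 1-form omega = sum_i f_i dx_i, the exterior derivative is
  d(omega) = sum_{i < j} (∂f_j/∂x_i - ∂f_i/∂x_j) dx_i ∧ dx_j.
  coefficient of dx ∧ dy: ∂f_2/∂x - ∂f_1/∂y = ∂(-2)/∂x - ∂(-x*y)/∂y = x
Assembling: d(omega) = (x) dx ∧ dy.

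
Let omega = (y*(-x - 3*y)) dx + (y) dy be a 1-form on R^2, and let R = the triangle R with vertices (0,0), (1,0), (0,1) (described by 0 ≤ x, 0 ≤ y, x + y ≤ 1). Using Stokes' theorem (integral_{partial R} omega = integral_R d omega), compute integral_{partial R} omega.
integral_(partial R) omega = 7/6

Stokes: integral_partial_R omega = integral_R d omega with d omega = (∂Q/∂x - ∂P/∂y) dx ∧ dy.
  ∂Q/∂x = 0
  ∂P/∂y = -x - 6*y
  integrand = ∂Q/∂x - ∂P/∂y = x + 6*y.
Integrating over R: integral_0^1 integral_0^{1-x} (x + 6*y) dy dx = 7/6.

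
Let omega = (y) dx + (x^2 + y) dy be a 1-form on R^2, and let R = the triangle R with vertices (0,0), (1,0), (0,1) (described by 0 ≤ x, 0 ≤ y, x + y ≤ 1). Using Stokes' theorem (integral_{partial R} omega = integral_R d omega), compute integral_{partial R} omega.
integral_(partial R) omega = -1/6

Stokes: integral_partial_R omega = integral_R d omega with d omega = (∂Q/∂x - ∂P/∂y) dx ∧ dy.
  ∂Q/∂x = 2*x
  ∂P/∂y = 1
  integrand = ∂Q/∂x - ∂P/∂y = 2*x - 1.
Integrating over R: integral_0^1 integral_0^{1-x} (2*x - 1) dy dx = -1/6.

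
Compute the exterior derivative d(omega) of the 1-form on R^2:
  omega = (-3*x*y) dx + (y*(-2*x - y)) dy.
d(omega) = (3*x - 2*y) dx ∧ dy

For a 1-form omega = sum_i f_i dx_i, the exterior derivative is
  d(omega) = sum_{i < j} (∂f_j/∂x_i - ∂f_i/∂x_j) dx_i ∧ dx_j.
  coefficient of dx ∧ dy: ∂f_2/∂x - ∂f_1/∂y = ∂(y*(-2*x - y))/∂x - ∂(-3*x*y)/∂y = 3*x - 2*y
Assembling: d(omega) = (3*x - 2*y) dx ∧ dy.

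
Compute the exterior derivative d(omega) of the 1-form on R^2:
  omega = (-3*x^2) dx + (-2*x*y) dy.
d(omega) = (-2*y) dx ∧ dy

For a 1-form omega = sum_i f_i dx_i, the exterior derivative is
  d(omega) = sum_{i < j} (∂f_j/∂x_i - ∂f_i/∂x_j) dx_i ∧ dx_j.
  coefficient of dx ∧ dy: ∂f_2/∂x - ∂f_1/∂y = ∂(-2*x*y)/∂x - ∂(-3*x^2)/∂y = -2*y
Assembling: d(omega) = (-2*y) dx ∧ dy.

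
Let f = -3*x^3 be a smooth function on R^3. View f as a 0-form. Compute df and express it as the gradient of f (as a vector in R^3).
df = (-9*x^2) dx + (0) dy + (0) dz; grad f = (-9*x^2, 0, 0)

For a 0-form f, d f = (∂f/∂x) dx + (∂f/∂y) dy + (∂f/∂z) dz. The components of the vector representation are exactly the entries of grad f in Cartesian coordinates:
  ∂f/∂x = -9*x^2
  ∂f/∂y = 0
  ∂f/∂z = 0.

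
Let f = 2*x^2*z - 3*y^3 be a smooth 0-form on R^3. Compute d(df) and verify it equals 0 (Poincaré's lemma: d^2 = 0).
d(df) = 0

Step 1: df = sum_i (∂f/∂x_i) dx_i = (4*x*z) dx + (-9*y^2) dy + (2*x^2) dz.
Step 2: Apply d again. Using the 1-form formula, the coefficient of dx ∧ dy in d(df) is ∂^2 f/∂x ∂y - ∂^2 f/∂y ∂x = (0) - (0) = 0 (equality of mixed partials for smooth f).
Similarly for dx ∧ dz and dy ∧ dz — all coefficients vanish. So d(df) = 0.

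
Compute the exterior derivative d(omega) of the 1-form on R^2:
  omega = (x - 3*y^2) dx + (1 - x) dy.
d(omega) = (6*y - 1) dx ∧ dy

For a 1-form omega = sum_i f_i dx_i, the exterior derivative is
  d(omega) = sum_{i < j} (∂f_j/∂x_i - ∂f_i/∂x_j) dx_i ∧ dx_j.
  coefficient of dx ∧ dy: ∂f_2/∂x - ∂f_1/∂y = ∂(1 - x)/∂x - ∂(x - 3*y^2)/∂y = 6*y - 1
Assembling: d(omega) = (6*y - 1) dx ∧ dy.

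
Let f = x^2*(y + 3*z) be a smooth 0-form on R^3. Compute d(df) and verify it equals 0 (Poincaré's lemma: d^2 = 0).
d(df) = 0

Step 1: df = sum_i (∂f/∂x_i) dx_i = (2*x*(y + 3*z)) dx + (x^2) dy + (3*x^2) dz.
Step 2: Apply d again. Using the 1-form formula, the coefficient of dx ∧ dy in d(df) is ∂^2 f/∂x ∂y - ∂^2 f/∂y ∂x = (2*x) - (2*x) = 0 (equality of mixed partials for smooth f).
Similarly for dx ∧ dz and dy ∧ dz — all coefficients vanish. So d(df) = 0.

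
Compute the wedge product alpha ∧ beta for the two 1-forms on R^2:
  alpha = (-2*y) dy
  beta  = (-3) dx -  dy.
alpha ∧ beta = (-6*y) dx ∧ dy

Distribute the wedge, using dx_i ∧ dx_j = -dx_j ∧ dx_i and dx_i ∧ dx_i = 0. For each pair (i, j) with i < j, the coefficient of dx_i ∧ dx_j in alpha ∧ beta is (alpha_i * beta_j - alpha_j * beta_i). Collecting: alpha ∧ beta = (-6*y) dx ∧ dy.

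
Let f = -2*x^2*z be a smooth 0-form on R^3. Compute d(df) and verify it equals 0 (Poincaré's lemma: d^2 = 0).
d(df) = 0

Step 1: df = sum_i (∂f/∂x_i) dx_i = (-4*x*z) dx + (0) dy + (-2*x^2) dz.
Step 2: Apply d again. Using the 1-form formula, the coefficient of dx ∧ dy in d(df) is ∂^2 f/∂x ∂y - ∂^2 f/∂y ∂x = (0) - (0) = 0 (equality of mixed partials for smooth f).
Similarly for dx ∧ dz and dy ∧ dz — all coefficients vanish. So d(df) = 0.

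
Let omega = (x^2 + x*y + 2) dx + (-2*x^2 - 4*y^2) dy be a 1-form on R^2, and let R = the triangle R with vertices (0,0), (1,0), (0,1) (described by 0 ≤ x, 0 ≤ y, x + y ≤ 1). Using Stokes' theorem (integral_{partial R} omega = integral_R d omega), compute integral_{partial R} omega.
integral_(partial R) omega = -5/6

Stokes: integral_partial_R omega = integral_R d omega with d omega = (∂Q/∂x - ∂P/∂y) dx ∧ dy.
  ∂Q/∂x = -4*x
  ∂P/∂y = x
  integrand = ∂Q/∂x - ∂P/∂y = -5*x.
Integrating over R: integral_0^1 integral_0^{1-x} (-5*x) dy dx = -5/6.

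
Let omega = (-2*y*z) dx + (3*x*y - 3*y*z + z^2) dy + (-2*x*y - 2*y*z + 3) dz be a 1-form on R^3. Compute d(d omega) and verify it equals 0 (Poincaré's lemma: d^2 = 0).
d(d omega) = 0

Step 1: d omega = sum_{i<j} (∂f_j/∂x_i - ∂f_i/∂x_j) dx_i ∧ dx_j:
  coeff of dx ∧ dy: 3*y + 2*z
  coeff of dx ∧ dz: 0
  coeff of dy ∧ dz: -2*x + 3*y - 4*z
Step 2: Apply d again to each 2-form coefficient. The only possible 3-form in R^3 is dx ∧ dy ∧ dz, with coefficient
  ∂(coeff of dy∧dz)/∂x - ∂(coeff of dx∧dz)/∂y + ∂(coeff of dx∧dy)/∂z
  = ∂/∂x (-2*x + 3*y - 4*z) - ∂/∂y (0) + ∂/∂z (3*y + 2*z).
Each of these terms simplifies to sums of mixed partials that cancel in pairs. The result is 0 (by equality of mixed partials for smooth functions — Schwarz / Clairaut).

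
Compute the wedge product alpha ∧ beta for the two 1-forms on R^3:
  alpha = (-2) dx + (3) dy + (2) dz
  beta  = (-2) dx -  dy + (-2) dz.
alpha ∧ beta = (8) dx ∧ dy + (8) dx ∧ dz + (-4) dy ∧ dz

Distribute the wedge, using dx_i ∧ dx_j = -dx_j ∧ dx_i and dx_i ∧ dx_i = 0. For each pair (i, j) with i < j, the coefficient of dx_i ∧ dx_j in alpha ∧ beta is (alpha_i * beta_j - alpha_j * beta_i). Collecting: alpha ∧ beta = (8) dx ∧ dy + (8) dx ∧ dz + (-4) dy ∧ dz.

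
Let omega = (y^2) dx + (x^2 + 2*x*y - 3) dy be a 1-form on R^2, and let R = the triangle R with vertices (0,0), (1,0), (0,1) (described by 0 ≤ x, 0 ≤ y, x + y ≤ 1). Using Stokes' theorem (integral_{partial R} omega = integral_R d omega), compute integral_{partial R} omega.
integral_(partial R) omega = 1/3

Stokes: integral_partial_R omega = integral_R d omega with d omega = (∂Q/∂x - ∂P/∂y) dx ∧ dy.
  ∂Q/∂x = 2*x + 2*y
  ∂P/∂y = 2*y
  integrand = ∂Q/∂x - ∂P/∂y = 2*x.
Integrating over R: integral_0^1 integral_0^{1-x} (2*x) dy dx = 1/3.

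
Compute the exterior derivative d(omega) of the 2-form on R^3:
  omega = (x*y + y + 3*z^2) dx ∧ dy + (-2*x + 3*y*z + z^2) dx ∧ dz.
d(omega) = (3*z) dx ∧ dy ∧ dz

For a 2-form omega = sum_{i<j} g_{ij} dx_i ∧ dx_j, the exterior derivative is
  d(omega) = sum_{i<j} d(g_{ij}) ∧ dx_i ∧ dx_j = sum_{i<j, k} (∂g_{ij}/∂x_k) dx_k ∧ dx_i ∧ dx_j.
Expand each term, using dx_k ∧ dx_i ∧ dx_j = sgn(permutation) dx_{(a)} ∧ dx_{(b)} ∧ dx_{(c)} with (a < b < c) sorted:
  d(x*y + y + 3*z^2) includes (∂/∂z)(x*y + y + 3*z^2) dz = (6*z) dz, which multiplied by dx ∧ dy gives (6*z) dx ∧ dy ∧ dz
  d(-2*x + 3*y*z + z^2) includes (∂/∂y)(-2*x + 3*y*z + z^2) dy = (3*z) dy, which multiplied by dx ∧ dz gives (-3*z) dx ∧ dy ∧ dz
Collecting like 3-forms: d(omega) = (3*z) dx ∧ dy ∧ dz.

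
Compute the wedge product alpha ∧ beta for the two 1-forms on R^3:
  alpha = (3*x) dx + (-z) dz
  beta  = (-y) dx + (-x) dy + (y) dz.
alpha ∧ beta = (-3*x^2) dx ∧ dy + (y*(3*x - z)) dx ∧ dz + (-x*z) dy ∧ dz

Distribute the wedge, using dx_i ∧ dx_j = -dx_j ∧ dx_i and dx_i ∧ dx_i = 0. For each pair (i, j) with i < j, the coefficient of dx_i ∧ dx_j in alpha ∧ beta is (alpha_i * beta_j - alpha_j * beta_i). Collecting: alpha ∧ beta = (-3*x^2) dx ∧ dy + (y*(3*x - z)) dx ∧ dz + (-x*z) dy ∧ dz.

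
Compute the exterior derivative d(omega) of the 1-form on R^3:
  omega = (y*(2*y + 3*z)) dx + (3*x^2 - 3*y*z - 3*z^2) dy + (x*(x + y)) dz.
d(omega) = (6*x - 4*y - 3*z) dx ∧ dy + (2*x - 2*y) dx ∧ dz + (x + 3*y + 6*z) dy ∧ dz

For a 1-form omega = sum_i f_i dx_i, the exterior derivative is
  d(omega) = sum_{i < j} (∂f_j/∂x_i - ∂f_i/∂x_j) dx_i ∧ dx_j.
  coefficient of dx ∧ dy: ∂f_2/∂x - ∂f_1/∂y = ∂(3*x^2 - 3*y*z - 3*z^2)/∂x - ∂(y*(2*y + 3*z))/∂y = 6*x - 4*y - 3*z
  coefficient of dx ∧ dz: ∂f_3/∂x - ∂f_1/∂z = ∂(x*(x + y))/∂x - ∂(y*(2*y + 3*z))/∂z = 2*x - 2*y
  coefficient of dy ∧ dz: ∂f_3/∂y - ∂f_2/∂z = ∂(x*(x + y))/∂y - ∂(3*x^2 - 3*y*z - 3*z^2)/∂z = x + 3*y + 6*z
Assembling: d(omega) = (6*x - 4*y - 3*z) dx ∧ dy + (2*x - 2*y) dx ∧ dz + (x + 3*y + 6*z) dy ∧ dz.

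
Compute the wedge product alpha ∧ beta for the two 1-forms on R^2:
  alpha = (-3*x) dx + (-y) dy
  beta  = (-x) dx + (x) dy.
alpha ∧ beta = (-x*(3*x + y)) dx ∧ dy

Distribute the wedge, using dx_i ∧ dx_j = -dx_j ∧ dx_i and dx_i ∧ dx_i = 0. For each pair (i, j) with i < j, the coefficient of dx_i ∧ dx_j in alpha ∧ beta is (alpha_i * beta_j - alpha_j * beta_i). Collecting: alpha ∧ beta = (-x*(3*x + y)) dx ∧ dy.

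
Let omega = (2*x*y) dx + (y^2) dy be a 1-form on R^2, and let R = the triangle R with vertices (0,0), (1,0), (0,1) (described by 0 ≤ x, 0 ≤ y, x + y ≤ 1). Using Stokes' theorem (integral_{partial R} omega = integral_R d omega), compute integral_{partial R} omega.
integral_(partial R) omega = -1/3

Stokes: integral_partial_R omega = integral_R d omega with d omega = (∂Q/∂x - ∂P/∂y) dx ∧ dy.
  ∂Q/∂x = 0
  ∂P/∂y = 2*x
  integrand = ∂Q/∂x - ∂P/∂y = -2*x.
Integrating over R: integral_0^1 integral_0^{1-x} (-2*x) dy dx = -1/3.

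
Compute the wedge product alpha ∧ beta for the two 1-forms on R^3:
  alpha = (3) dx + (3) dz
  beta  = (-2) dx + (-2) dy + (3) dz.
alpha ∧ beta = (-6) dx ∧ dy + (15) dx ∧ dz + (6) dy ∧ dz

Distribute the wedge, using dx_i ∧ dx_j = -dx_j ∧ dx_i and dx_i ∧ dx_i = 0. For each pair (i, j) with i < j, the coefficient of dx_i ∧ dx_j in alpha ∧ beta is (alpha_i * beta_j - alpha_j * beta_i). Collecting: alpha ∧ beta = (-6) dx ∧ dy + (15) dx ∧ dz + (6) dy ∧ dz.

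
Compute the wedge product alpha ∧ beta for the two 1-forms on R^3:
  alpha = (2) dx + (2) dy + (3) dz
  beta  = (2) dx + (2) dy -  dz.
alpha ∧ beta = (-8) dx ∧ dz + (-8) dy ∧ dz

Distribute the wedge, using dx_i ∧ dx_j = -dx_j ∧ dx_i and dx_i ∧ dx_i = 0. For each pair (i, j) with i < j, the coefficient of dx_i ∧ dx_j in alpha ∧ beta is (alpha_i * beta_j - alpha_j * beta_i). Collecting: alpha ∧ beta = (-8) dx ∧ dz + (-8) dy ∧ dz.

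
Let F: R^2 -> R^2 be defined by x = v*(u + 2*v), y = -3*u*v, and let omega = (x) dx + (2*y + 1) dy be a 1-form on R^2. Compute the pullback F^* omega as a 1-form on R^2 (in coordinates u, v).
F^* omega = (v*(19*u*v + 2*v^2 - 3)) du + (19*u^2*v + 6*u*v^2 - 3*u + 8*v^3) dv

Using F^*(f dg) = (f ∘ F) d(g ∘ F), substitute each coordinate x_i by F_i(u, v) in f_i, and replace dx_i by d F_i = (∂F_i/∂u) du + (∂F_i/∂v) dv.
  For the x component: f_1(F) = v*(u + 2*v); d F_1 = (v) du + (u + 4*v) dv
  For the y component: f_2(F) = -6*u*v + 1; d F_2 = (-3*v) du + (-3*u) dv
Combining and collecting du, dv coefficients:
  coeff of du: v*(19*u*v + 2*v^2 - 3)
  coeff of dv: 19*u^2*v + 6*u*v^2 - 3*u + 8*v^3
F^* omega = (v*(19*u*v + 2*v^2 - 3)) du + (19*u^2*v + 6*u*v^2 - 3*u + 8*v^3) dv.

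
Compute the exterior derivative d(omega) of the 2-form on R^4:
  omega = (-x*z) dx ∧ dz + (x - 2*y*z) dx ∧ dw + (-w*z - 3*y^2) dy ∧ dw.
d(omega) = (2*z) dx ∧ dy ∧ dw + (2*y) dx ∧ dz ∧ dw + (w) dy ∧ dz ∧ dw

For a 2-form omega = sum_{i<j} g_{ij} dx_i ∧ dx_j, the exterior derivative is
  d(omega) = sum_{i<j} d(g_{ij}) ∧ dx_i ∧ dx_j = sum_{i<j, k} (∂g_{ij}/∂x_k) dx_k ∧ dx_i ∧ dx_j.
Expand each term, using dx_k ∧ dx_i ∧ dx_j = sgn(permutation) dx_{(a)} ∧ dx_{(b)} ∧ dx_{(c)} with (a < b < c) sorted:
  d(x - 2*y*z) includes (∂/∂y)(x - 2*y*z) dy = (-2*z) dy, which multiplied by dx ∧ dw gives (2*z) dx ∧ dy ∧ dw
  d(x - 2*y*z) includes (∂/∂z)(x - 2*y*z) dz = (-2*y) dz, which multiplied by dx ∧ dw gives (2*y) dx ∧ dz ∧ dw
  d(-w*z - 3*y^2) includes (∂/∂z)(-w*z - 3*y^2) dz = (-w) dz, which multiplied by dy ∧ dw gives (w) dy ∧ dz ∧ dw
Collecting like 3-forms: d(omega) = (2*z) dx ∧ dy ∧ dw + (2*y) dx ∧ dz ∧ dw + (w) dy ∧ dz ∧ dw.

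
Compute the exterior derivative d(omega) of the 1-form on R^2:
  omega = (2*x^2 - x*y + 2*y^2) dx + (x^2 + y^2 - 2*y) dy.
d(omega) = (3*x - 4*y) dx ∧ dy

For a 1-form omega = sum_i f_i dx_i, the exterior derivative is
  d(omega) = sum_{i < j} (∂f_j/∂x_i - ∂f_i/∂x_j) dx_i ∧ dx_j.
  coefficient of dx ∧ dy: ∂f_2/∂x - ∂f_1/∂y = ∂(x^2 + y^2 - 2*y)/∂x - ∂(2*x^2 - x*y + 2*y^2)/∂y = 3*x - 4*y
Assembling: d(omega) = (3*x - 4*y) dx ∧ dy.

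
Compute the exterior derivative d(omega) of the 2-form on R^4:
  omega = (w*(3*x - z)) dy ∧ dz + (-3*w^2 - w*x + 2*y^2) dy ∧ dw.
d(omega) = (3*w) dx ∧ dy ∧ dz + (3*x - z) dy ∧ dz ∧ dw + (-w) dx ∧ dy ∧ dw

For a 2-form omega = sum_{i<j} g_{ij} dx_i ∧ dx_j, the exterior derivative is
  d(omega) = sum_{i<j} d(g_{ij}) ∧ dx_i ∧ dx_j = sum_{i<j, k} (∂g_{ij}/∂x_k) dx_k ∧ dx_i ∧ dx_j.
Expand each term, using dx_k ∧ dx_i ∧ dx_j = sgn(permutation) dx_{(a)} ∧ dx_{(b)} ∧ dx_{(c)} with (a < b < c) sorted:
  d(w*(3*x - z)) includes (∂/∂x)(w*(3*x - z)) dx = (3*w) dx, which multiplied by dy ∧ dz gives (3*w) dx ∧ dy ∧ dz
  d(w*(3*x - z)) includes (∂/∂w)(w*(3*x - z)) dw = (3*x - z) dw, which multiplied by dy ∧ dz gives (3*x - z) dy ∧ dz ∧ dw
  d(-3*w^2 - w*x + 2*y^2) includes (∂/∂x)(-3*w^2 - w*x + 2*y^2) dx = (-w) dx, which multiplied by dy ∧ dw gives (-w) dx ∧ dy ∧ dw
Collecting like 3-forms: d(omega) = (3*w) dx ∧ dy ∧ dz + (3*x - z) dy ∧ dz ∧ dw + (-w) dx ∧ dy ∧ dw.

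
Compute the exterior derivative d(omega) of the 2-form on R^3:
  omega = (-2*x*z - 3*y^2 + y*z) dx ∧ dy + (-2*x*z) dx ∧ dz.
d(omega) = (-2*x + y) dx ∧ dy ∧ dz

For a 2-form omega = sum_{i<j} g_{ij} dx_i ∧ dx_j, the exterior derivative is
  d(omega) = sum_{i<j} d(g_{ij}) ∧ dx_i ∧ dx_j = sum_{i<j, k} (∂g_{ij}/∂x_k) dx_k ∧ dx_i ∧ dx_j.
Expand each term, using dx_k ∧ dx_i ∧ dx_j = sgn(permutation) dx_{(a)} ∧ dx_{(b)} ∧ dx_{(c)} with (a < b < c) sorted:
  d(-2*x*z - 3*y^2 + y*z) includes (∂/∂z)(-2*x*z - 3*y^2 + y*z) dz = (-2*x + y) dz, which multiplied by dx ∧ dy gives (-2*x + y) dx ∧ dy ∧ dz
Collecting like 3-forms: d(omega) = (-2*x + y) dx ∧ dy ∧ dz.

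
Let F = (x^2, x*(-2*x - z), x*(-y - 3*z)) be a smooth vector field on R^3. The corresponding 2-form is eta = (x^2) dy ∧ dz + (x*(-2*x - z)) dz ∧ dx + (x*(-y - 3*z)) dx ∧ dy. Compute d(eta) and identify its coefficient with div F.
d(eta) = (-x) dx ∧ dy ∧ dz; div F = -x

For a 2-form in R^3 of the form above, applying d gives a 3-form with coefficient ∂P/∂x + ∂Q/∂y + ∂R/∂z:
  ∂P/∂x = 2*x
  ∂Q/∂y = 0
  ∂R/∂z = -3*x
Sum = -x, which is exactly div F.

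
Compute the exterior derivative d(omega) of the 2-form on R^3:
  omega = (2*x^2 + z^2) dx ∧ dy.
d(omega) = (2*z) dx ∧ dy ∧ dz

For a 2-form omega = sum_{i<j} g_{ij} dx_i ∧ dx_j, the exterior derivative is
  d(omega) = sum_{i<j} d(g_{ij}) ∧ dx_i ∧ dx_j = sum_{i<j, k} (∂g_{ij}/∂x_k) dx_k ∧ dx_i ∧ dx_j.
Expand each term, using dx_k ∧ dx_i ∧ dx_j = sgn(permutation) dx_{(a)} ∧ dx_{(b)} ∧ dx_{(c)} with (a < b < c) sorted:
  d(2*x^2 + z^2) includes (∂/∂z)(2*x^2 + z^2) dz = (2*z) dz, which multiplied by dx ∧ dy gives (2*z) dx ∧ dy ∧ dz
Collecting like 3-forms: d(omega) = (2*z) dx ∧ dy ∧ dz.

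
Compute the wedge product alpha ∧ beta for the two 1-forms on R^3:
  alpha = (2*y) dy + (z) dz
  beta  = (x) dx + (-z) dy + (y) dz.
alpha ∧ beta = (-2*x*y) dx ∧ dy + (2*y^2 + z^2) dy ∧ dz + (-x*z) dx ∧ dz

Distribute the wedge, using dx_i ∧ dx_j = -dx_j ∧ dx_i and dx_i ∧ dx_i = 0. For each pair (i, j) with i < j, the coefficient of dx_i ∧ dx_j in alpha ∧ beta is (alpha_i * beta_j - alpha_j * beta_i). Collecting: alpha ∧ beta = (-2*x*y) dx ∧ dy + (2*y^2 + z^2) dy ∧ dz + (-x*z) dx ∧ dz.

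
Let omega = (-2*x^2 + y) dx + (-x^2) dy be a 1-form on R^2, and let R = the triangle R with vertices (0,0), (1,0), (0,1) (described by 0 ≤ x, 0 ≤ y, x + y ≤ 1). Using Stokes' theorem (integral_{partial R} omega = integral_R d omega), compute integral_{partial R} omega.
integral_(partial R) omega = -5/6

Stokes: integral_partial_R omega = integral_R d omega with d omega = (∂Q/∂x - ∂P/∂y) dx ∧ dy.
  ∂Q/∂x = -2*x
  ∂P/∂y = 1
  integrand = ∂Q/∂x - ∂P/∂y = -2*x - 1.
Integrating over R: integral_0^1 integral_0^{1-x} (-2*x - 1) dy dx = -5/6.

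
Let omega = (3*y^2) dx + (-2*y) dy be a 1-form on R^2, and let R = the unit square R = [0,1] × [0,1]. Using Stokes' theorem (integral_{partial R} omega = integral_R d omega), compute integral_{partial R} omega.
integral_(partial R) omega = -3

Stokes: integral_partial_R omega = integral_R d omega with d omega = (∂Q/∂x - ∂P/∂y) dx ∧ dy.
  ∂Q/∂x = 0
  ∂P/∂y = 6*y
  integrand = ∂Q/∂x - ∂P/∂y = -6*y.
Integrating over R: integral_0^1 integral_0^1 (-6*y) dx dy = -3.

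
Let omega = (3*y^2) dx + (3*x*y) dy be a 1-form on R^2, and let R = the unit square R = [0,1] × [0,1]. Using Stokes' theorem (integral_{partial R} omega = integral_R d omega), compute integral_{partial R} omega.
integral_(partial R) omega = -3/2

Stokes: integral_partial_R omega = integral_R d omega with d omega = (∂Q/∂x - ∂P/∂y) dx ∧ dy.
  ∂Q/∂x = 3*y
  ∂P/∂y = 6*y
  integrand = ∂Q/∂x - ∂P/∂y = -3*y.
Integrating over R: integral_0^1 integral_0^1 (-3*y) dx dy = -3/2.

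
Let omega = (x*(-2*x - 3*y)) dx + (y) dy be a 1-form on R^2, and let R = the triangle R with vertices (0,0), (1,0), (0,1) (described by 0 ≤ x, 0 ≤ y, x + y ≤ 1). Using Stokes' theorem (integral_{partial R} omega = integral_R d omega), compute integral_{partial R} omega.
integral_(partial R) omega = 1/2

Stokes: integral_partial_R omega = integral_R d omega with d omega = (∂Q/∂x - ∂P/∂y) dx ∧ dy.
  ∂Q/∂x = 0
  ∂P/∂y = -3*x
  integrand = ∂Q/∂x - ∂P/∂y = 3*x.
Integrating over R: integral_0^1 integral_0^{1-x} (3*x) dy dx = 1/2.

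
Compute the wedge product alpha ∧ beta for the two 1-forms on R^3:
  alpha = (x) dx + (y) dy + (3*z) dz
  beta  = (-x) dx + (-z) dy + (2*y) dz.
alpha ∧ beta = (x*(y - z)) dx ∧ dy + (x*(2*y + 3*z)) dx ∧ dz + (2*y^2 + 3*z^2) dy ∧ dz

Distribute the wedge, using dx_i ∧ dx_j = -dx_j ∧ dx_i and dx_i ∧ dx_i = 0. For each pair (i, j) with i < j, the coefficient of dx_i ∧ dx_j in alpha ∧ beta is (alpha_i * beta_j - alpha_j * beta_i). Collecting: alpha ∧ beta = (x*(y - z)) dx ∧ dy + (x*(2*y + 3*z)) dx ∧ dz + (2*y^2 + 3*z^2) dy ∧ dz.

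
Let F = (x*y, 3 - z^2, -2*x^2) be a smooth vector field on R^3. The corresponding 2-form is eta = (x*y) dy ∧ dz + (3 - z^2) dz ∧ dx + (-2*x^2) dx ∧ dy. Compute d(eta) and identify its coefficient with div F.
d(eta) = (y) dx ∧ dy ∧ dz; div F = y

For a 2-form in R^3 of the form above, applying d gives a 3-form with coefficient ∂P/∂x + ∂Q/∂y + ∂R/∂z:
  ∂P/∂x = y
  ∂Q/∂y = 0
  ∂R/∂z = 0
Sum = y, which is exactly div F.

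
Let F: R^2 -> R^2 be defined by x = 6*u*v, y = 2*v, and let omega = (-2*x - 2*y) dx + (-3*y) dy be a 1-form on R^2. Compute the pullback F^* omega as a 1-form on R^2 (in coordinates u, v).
F^* omega = (v^2*(-72*u - 24)) du + (12*v*(-6*u^2 - 2*u - 1)) dv

Using F^*(f dg) = (f ∘ F) d(g ∘ F), substitute each coordinate x_i by F_i(u, v) in f_i, and replace dx_i by d F_i = (∂F_i/∂u) du + (∂F_i/∂v) dv.
  For the x component: f_1(F) = 4*v*(-3*u - 1); d F_1 = (6*v) du + (6*u) dv
  For the y component: f_2(F) = -6*v; d F_2 = (0) du + (2) dv
Combining and collecting du, dv coefficients:
  coeff of du: v^2*(-72*u - 24)
  coeff of dv: 12*v*(-6*u^2 - 2*u - 1)
F^* omega = (v^2*(-72*u - 24)) du + (12*v*(-6*u^2 - 2*u - 1)) dv.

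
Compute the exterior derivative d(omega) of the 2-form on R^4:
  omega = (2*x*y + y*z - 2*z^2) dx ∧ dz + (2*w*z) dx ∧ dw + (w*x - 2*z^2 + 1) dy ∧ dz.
d(omega) = (w - 2*x - z) dx ∧ dy ∧ dz + (-2*w) dx ∧ dz ∧ dw + (x) dy ∧ dz ∧ dw

For a 2-form omega = sum_{i<j} g_{ij} dx_i ∧ dx_j, the exterior derivative is
  d(omega) = sum_{i<j} d(g_{ij}) ∧ dx_i ∧ dx_j = sum_{i<j, k} (∂g_{ij}/∂x_k) dx_k ∧ dx_i ∧ dx_j.
Expand each term, using dx_k ∧ dx_i ∧ dx_j = sgn(permutation) dx_{(a)} ∧ dx_{(b)} ∧ dx_{(c)} with (a < b < c) sorted:
  d(2*x*y + y*z - 2*z^2) includes (∂/∂y)(2*x*y + y*z - 2*z^2) dy = (2*x + z) dy, which multiplied by dx ∧ dz gives (-2*x - z) dx ∧ dy ∧ dz
  d(2*w*z) includes (∂/∂z)(2*w*z) dz = (2*w) dz, which multiplied by dx ∧ dw gives (-2*w) dx ∧ dz ∧ dw
  d(w*x - 2*z^2 + 1) includes (∂/∂x)(w*x - 2*z^2 + 1) dx = (w) dx, which multiplied by dy ∧ dz gives (w) dx ∧ dy ∧ dz
  d(w*x - 2*z^2 + 1) includes (∂/∂w)(w*x - 2*z^2 + 1) dw = (x) dw, which multiplied by dy ∧ dz gives (x) dy ∧ dz ∧ dw
Collecting like 3-forms: d(omega) = (w - 2*x - z) dx ∧ dy ∧ dz + (-2*w) dx ∧ dz ∧ dw + (x) dy ∧ dz ∧ dw.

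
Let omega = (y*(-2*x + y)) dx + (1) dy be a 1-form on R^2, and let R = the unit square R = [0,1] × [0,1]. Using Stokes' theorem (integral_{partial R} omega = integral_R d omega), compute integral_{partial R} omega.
integral_(partial R) omega = 0

Stokes: integral_partial_R omega = integral_R d omega with d omega = (∂Q/∂x - ∂P/∂y) dx ∧ dy.
  ∂Q/∂x = 0
  ∂P/∂y = -2*x + 2*y
  integrand = ∂Q/∂x - ∂P/∂y = 2*x - 2*y.
Integrating over R: integral_0^1 integral_0^1 (2*x - 2*y) dx dy = 0.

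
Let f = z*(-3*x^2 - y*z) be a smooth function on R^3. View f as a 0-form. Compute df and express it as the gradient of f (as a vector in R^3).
df = (-6*x*z) dx + (-z^2) dy + (-3*x^2 - 2*y*z) dz; grad f = (-6*x*z, -z^2, -3*x^2 - 2*y*z)

For a 0-form f, d f = (∂f/∂x) dx + (∂f/∂y) dy + (∂f/∂z) dz. The components of the vector representation are exactly the entries of grad f in Cartesian coordinates:
  ∂f/∂x = -6*x*z
  ∂f/∂y = -z^2
  ∂f/∂z = -3*x^2 - 2*y*z.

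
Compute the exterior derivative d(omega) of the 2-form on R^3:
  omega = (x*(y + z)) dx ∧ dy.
d(omega) = (x) dx ∧ dy ∧ dz

For a 2-form omega = sum_{i<j} g_{ij} dx_i ∧ dx_j, the exterior derivative is
  d(omega) = sum_{i<j} d(g_{ij}) ∧ dx_i ∧ dx_j = sum_{i<j, k} (∂g_{ij}/∂x_k) dx_k ∧ dx_i ∧ dx_j.
Expand each term, using dx_k ∧ dx_i ∧ dx_j = sgn(permutation) dx_{(a)} ∧ dx_{(b)} ∧ dx_{(c)} with (a < b < c) sorted:
  d(x*(y + z)) includes (∂/∂z)(x*(y + z)) dz = (x) dz, which multiplied by dx ∧ dy gives (x) dx ∧ dy ∧ dz
Collecting like 3-forms: d(omega) = (x) dx ∧ dy ∧ dz.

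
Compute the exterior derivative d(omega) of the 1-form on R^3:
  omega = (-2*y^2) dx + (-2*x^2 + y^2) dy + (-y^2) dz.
d(omega) = (-4*x + 4*y) dx ∧ dy + (-2*y) dy ∧ dz

For a 1-form omega = sum_i f_i dx_i, the exterior derivative is
  d(omega) = sum_{i < j} (∂f_j/∂x_i - ∂f_i/∂x_j) dx_i ∧ dx_j.
  coefficient of dx ∧ dy: ∂f_2/∂x - ∂f_1/∂y = ∂(-2*x^2 + y^2)/∂x - ∂(-2*y^2)/∂y = -4*x + 4*y
  coefficient of dy ∧ dz: ∂f_3/∂y - ∂f_2/∂z = ∂(-y^2)/∂y - ∂(-2*x^2 + y^2)/∂z = -2*y
Assembling: d(omega) = (-4*x + 4*y) dx ∧ dy + (-2*y) dy ∧ dz.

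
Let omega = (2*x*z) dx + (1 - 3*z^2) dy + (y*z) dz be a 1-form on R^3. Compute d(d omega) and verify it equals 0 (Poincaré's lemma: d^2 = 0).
d(d omega) = 0

Step 1: d omega = sum_{i<j} (∂f_j/∂x_i - ∂f_i/∂x_j) dx_i ∧ dx_j:
  coeff of dx ∧ dy: 0
  coeff of dx ∧ dz: -2*x
  coeff of dy ∧ dz: 7*z
Step 2: Apply d again to each 2-form coefficient. The only possible 3-form in R^3 is dx ∧ dy ∧ dz, with coefficient
  ∂(coeff of dy∧dz)/∂x - ∂(coeff of dx∧dz)/∂y + ∂(coeff of dx∧dy)/∂z
  = ∂/∂x (7*z) - ∂/∂y (-2*x) + ∂/∂z (0).
Each of these terms simplifies to sums of mixed partials that cancel in pairs. The result is 0 (by equality of mixed partials for smooth functions — Schwarz / Clairaut).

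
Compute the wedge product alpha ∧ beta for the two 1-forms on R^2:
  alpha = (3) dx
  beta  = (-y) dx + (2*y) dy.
alpha ∧ beta = (6*y) dx ∧ dy

Distribute the wedge, using dx_i ∧ dx_j = -dx_j ∧ dx_i and dx_i ∧ dx_i = 0. For each pair (i, j) with i < j, the coefficient of dx_i ∧ dx_j in alpha ∧ beta is (alpha_i * beta_j - alpha_j * beta_i). Collecting: alpha ∧ beta = (6*y) dx ∧ dy.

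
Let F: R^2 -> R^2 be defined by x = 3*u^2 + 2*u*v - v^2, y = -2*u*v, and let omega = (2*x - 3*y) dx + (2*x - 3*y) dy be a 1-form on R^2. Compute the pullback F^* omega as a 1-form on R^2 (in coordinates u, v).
F^* omega = (12*u*(3*u^2 + 5*u*v - v^2)) du + (4*v*(-3*u^2 - 5*u*v + v^2)) dv

Using F^*(f dg) = (f ∘ F) d(g ∘ F), substitute each coordinate x_i by F_i(u, v) in f_i, and replace dx_i by d F_i = (∂F_i/∂u) du + (∂F_i/∂v) dv.
  For the x component: f_1(F) = 6*u^2 + 10*u*v - 2*v^2; d F_1 = (6*u + 2*v) du + (2*u - 2*v) dv
  For the y component: f_2(F) = 6*u^2 + 10*u*v - 2*v^2; d F_2 = (-2*v) du + (-2*u) dv
Combining and collecting du, dv coefficients:
  coeff of du: 12*u*(3*u^2 + 5*u*v - v^2)
  coeff of dv: 4*v*(-3*u^2 - 5*u*v + v^2)
F^* omega = (12*u*(3*u^2 + 5*u*v - v^2)) du + (4*v*(-3*u^2 - 5*u*v + v^2)) dv.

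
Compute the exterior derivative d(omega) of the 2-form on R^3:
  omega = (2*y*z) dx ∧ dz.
d(omega) = (-2*z) dx ∧ dy ∧ dz

For a 2-form omega = sum_{i<j} g_{ij} dx_i ∧ dx_j, the exterior derivative is
  d(omega) = sum_{i<j} d(g_{ij}) ∧ dx_i ∧ dx_j = sum_{i<j, k} (∂g_{ij}/∂x_k) dx_k ∧ dx_i ∧ dx_j.
Expand each term, using dx_k ∧ dx_i ∧ dx_j = sgn(permutation) dx_{(a)} ∧ dx_{(b)} ∧ dx_{(c)} with (a < b < c) sorted:
  d(2*y*z) includes (∂/∂y)(2*y*z) dy = (2*z) dy, which multiplied by dx ∧ dz gives (-2*z) dx ∧ dy ∧ dz
Collecting like 3-forms: d(omega) = (-2*z) dx ∧ dy ∧ dz.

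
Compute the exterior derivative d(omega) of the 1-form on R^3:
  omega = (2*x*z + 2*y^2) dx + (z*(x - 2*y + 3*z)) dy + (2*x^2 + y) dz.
d(omega) = (-4*y + z) dx ∧ dy + (2*x) dx ∧ dz + (-x + 2*y - 6*z + 1) dy ∧ dz

For a 1-form omega = sum_i f_i dx_i, the exterior derivative is
  d(omega) = sum_{i < j} (∂f_j/∂x_i - ∂f_i/∂x_j) dx_i ∧ dx_j.
  coefficient of dx ∧ dy: ∂f_2/∂x - ∂f_1/∂y = ∂(z*(x - 2*y + 3*z))/∂x - ∂(2*x*z + 2*y^2)/∂y = -4*y + z
  coefficient of dx ∧ dz: ∂f_3/∂x - ∂f_1/∂z = ∂(2*x^2 + y)/∂x - ∂(2*x*z + 2*y^2)/∂z = 2*x
  coefficient of dy ∧ dz: ∂f_3/∂y - ∂f_2/∂z = ∂(2*x^2 + y)/∂y - ∂(z*(x - 2*y + 3*z))/∂z = -x + 2*y - 6*z + 1
Assembling: d(omega) = (-4*y + z) dx ∧ dy + (2*x) dx ∧ dz + (-x + 2*y - 6*z + 1) dy ∧ dz.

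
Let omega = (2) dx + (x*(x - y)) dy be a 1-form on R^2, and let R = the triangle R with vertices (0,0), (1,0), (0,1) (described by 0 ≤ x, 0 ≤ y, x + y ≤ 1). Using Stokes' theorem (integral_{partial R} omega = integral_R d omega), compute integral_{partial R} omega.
integral_(partial R) omega = 1/6

Stokes: integral_partial_R omega = integral_R d omega with d omega = (∂Q/∂x - ∂P/∂y) dx ∧ dy.
  ∂Q/∂x = 2*x - y
  ∂P/∂y = 0
  integrand = ∂Q/∂x - ∂P/∂y = 2*x - y.
Integrating over R: integral_0^1 integral_0^{1-x} (2*x - y) dy dx = 1/6.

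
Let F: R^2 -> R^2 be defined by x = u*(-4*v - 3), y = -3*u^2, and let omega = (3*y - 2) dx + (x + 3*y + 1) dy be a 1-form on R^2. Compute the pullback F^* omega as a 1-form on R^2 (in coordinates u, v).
F^* omega = (54*u^3 + 60*u^2*v + 45*u^2 - 6*u + 8*v + 6) du + (36*u^3 + 8*u) dv

Using F^*(f dg) = (f ∘ F) d(g ∘ F), substitute each coordinate x_i by F_i(u, v) in f_i, and replace dx_i by d F_i = (∂F_i/∂u) du + (∂F_i/∂v) dv.
  For the x component: f_1(F) = -9*u^2 - 2; d F_1 = (-4*v - 3) du + (-4*u) dv
  For the y component: f_2(F) = -9*u^2 - 4*u*v - 3*u + 1; d F_2 = (-6*u) du + (0) dv
Combining and collecting du, dv coefficients:
  coeff of du: 54*u^3 + 60*u^2*v + 45*u^2 - 6*u + 8*v + 6
  coeff of dv: 36*u^3 + 8*u
F^* omega = (54*u^3 + 60*u^2*v + 45*u^2 - 6*u + 8*v + 6) du + (36*u^3 + 8*u) dv.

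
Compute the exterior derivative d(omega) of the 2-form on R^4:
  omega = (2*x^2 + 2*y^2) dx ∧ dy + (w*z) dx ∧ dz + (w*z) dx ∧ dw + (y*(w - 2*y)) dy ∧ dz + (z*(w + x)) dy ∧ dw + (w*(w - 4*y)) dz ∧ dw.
d(omega) = (-w + z) dx ∧ dz ∧ dw + (-5*w - x + y) dy ∧ dz ∧ dw + (z) dx ∧ dy ∧ dw

For a 2-form omega = sum_{i<j} g_{ij} dx_i ∧ dx_j, the exterior derivative is
  d(omega) = sum_{i<j} d(g_{ij}) ∧ dx_i ∧ dx_j = sum_{i<j, k} (∂g_{ij}/∂x_k) dx_k ∧ dx_i ∧ dx_j.
Expand each term, using dx_k ∧ dx_i ∧ dx_j = sgn(permutation) dx_{(a)} ∧ dx_{(b)} ∧ dx_{(c)} with (a < b < c) sorted:
  d(w*z) includes (∂/∂w)(w*z) dw = (z) dw, which multiplied by dx ∧ dz gives (z) dx ∧ dz ∧ dw
  d(w*z) includes (∂/∂z)(w*z) dz = (w) dz, which multiplied by dx ∧ dw gives (-w) dx ∧ dz ∧ dw
  d(y*(w - 2*y)) includes (∂/∂w)(y*(w - 2*y)) dw = (y) dw, which multiplied by dy ∧ dz gives (y) dy ∧ dz ∧ dw
  d(z*(w + x)) includes (∂/∂x)(z*(w + x)) dx = (z) dx, which multiplied by dy ∧ dw gives (z) dx ∧ dy ∧ dw
  d(z*(w + x)) includes (∂/∂z)(z*(w + x)) dz = (w + x) dz, which multiplied by dy ∧ dw gives (-w - x) dy ∧ dz ∧ dw
  d(w*(w - 4*y)) includes (∂/∂y)(w*(w - 4*y)) dy = (-4*w) dy, which multiplied by dz ∧ dw gives (-4*w) dy ∧ dz ∧ dw
Collecting like 3-forms: d(omega) = (-w + z) dx ∧ dz ∧ dw + (-5*w - x + y) dy ∧ dz ∧ dw + (z) dx ∧ dy ∧ dw.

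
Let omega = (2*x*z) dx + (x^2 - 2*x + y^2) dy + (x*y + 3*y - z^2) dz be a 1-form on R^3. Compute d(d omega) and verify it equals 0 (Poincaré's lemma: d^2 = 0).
d(d omega) = 0

Step 1: d omega = sum_{i<j} (∂f_j/∂x_i - ∂f_i/∂x_j) dx_i ∧ dx_j:
  coeff of dx ∧ dy: 2*x - 2
  coeff of dx ∧ dz: -2*x + y
  coeff of dy ∧ dz: x + 3
Step 2: Apply d again to each 2-form coefficient. The only possible 3-form in R^3 is dx ∧ dy ∧ dz, with coefficient
  ∂(coeff of dy∧dz)/∂x - ∂(coeff of dx∧dz)/∂y + ∂(coeff of dx∧dy)/∂z
  = ∂/∂x (x + 3) - ∂/∂y (-2*x + y) + ∂/∂z (2*x - 2).
Each of these terms simplifies to sums of mixed partials that cancel in pairs. The result is 0 (by equality of mixed partials for smooth functions — Schwarz / Clairaut).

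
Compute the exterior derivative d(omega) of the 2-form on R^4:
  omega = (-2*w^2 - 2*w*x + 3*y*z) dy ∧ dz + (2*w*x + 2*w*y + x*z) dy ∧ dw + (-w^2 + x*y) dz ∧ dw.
d(omega) = (-2*w) dx ∧ dy ∧ dz + (-4*w - 2*x) dy ∧ dz ∧ dw + (2*w + z) dx ∧ dy ∧ dw + (y) dx ∧ dz ∧ dw

For a 2-form omega = sum_{i<j} g_{ij} dx_i ∧ dx_j, the exterior derivative is
  d(omega) = sum_{i<j} d(g_{ij}) ∧ dx_i ∧ dx_j = sum_{i<j, k} (∂g_{ij}/∂x_k) dx_k ∧ dx_i ∧ dx_j.
Expand each term, using dx_k ∧ dx_i ∧ dx_j = sgn(permutation) dx_{(a)} ∧ dx_{(b)} ∧ dx_{(c)} with (a < b < c) sorted:
  d(-2*w^2 - 2*w*x + 3*y*z) includes (∂/∂x)(-2*w^2 - 2*w*x + 3*y*z) dx = (-2*w) dx, which multiplied by dy ∧ dz gives (-2*w) dx ∧ dy ∧ dz
  d(-2*w^2 - 2*w*x + 3*y*z) includes (∂/∂w)(-2*w^2 - 2*w*x + 3*y*z) dw = (-4*w - 2*x) dw, which multiplied by dy ∧ dz gives (-4*w - 2*x) dy ∧ dz ∧ dw
  d(2*w*x + 2*w*y + x*z) includes (∂/∂x)(2*w*x + 2*w*y + x*z) dx = (2*w + z) dx, which multiplied by dy ∧ dw gives (2*w + z) dx ∧ dy ∧ dw
  d(2*w*x + 2*w*y + x*z) includes (∂/∂z)(2*w*x + 2*w*y + x*z) dz = (x) dz, which multiplied by dy ∧ dw gives (-x) dy ∧ dz ∧ dw
  d(-w^2 + x*y) includes (∂/∂x)(-w^2 + x*y) dx = (y) dx, which multiplied by dz ∧ dw gives (y) dx ∧ dz ∧ dw
  d(-w^2 + x*y) includes (∂/∂y)(-w^2 + x*y) dy = (x) dy, which multiplied by dz ∧ dw gives (x) dy ∧ dz ∧ dw
Collecting like 3-forms: d(omega) = (-2*w) dx ∧ dy ∧ dz + (-4*w - 2*x) dy ∧ dz ∧ dw + (2*w + z) dx ∧ dy ∧ dw + (y) dx ∧ dz ∧ dw.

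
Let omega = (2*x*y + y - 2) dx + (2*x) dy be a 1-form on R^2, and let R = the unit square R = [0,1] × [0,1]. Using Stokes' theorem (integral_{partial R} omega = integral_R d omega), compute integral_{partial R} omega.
integral_(partial R) omega = 0

Stokes: integral_partial_R omega = integral_R d omega with d omega = (∂Q/∂x - ∂P/∂y) dx ∧ dy.
  ∂Q/∂x = 2
  ∂P/∂y = 2*x + 1
  integrand = ∂Q/∂x - ∂P/∂y = 1 - 2*x.
Integrating over R: integral_0^1 integral_0^1 (1 - 2*x) dx dy = 0.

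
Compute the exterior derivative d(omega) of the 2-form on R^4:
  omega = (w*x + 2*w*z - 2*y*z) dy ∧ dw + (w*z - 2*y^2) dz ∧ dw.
d(omega) = (w) dx ∧ dy ∧ dw + (-2*w - 2*y) dy ∧ dz ∧ dw

For a 2-form omega = sum_{i<j} g_{ij} dx_i ∧ dx_j, the exterior derivative is
  d(omega) = sum_{i<j} d(g_{ij}) ∧ dx_i ∧ dx_j = sum_{i<j, k} (∂g_{ij}/∂x_k) dx_k ∧ dx_i ∧ dx_j.
Expand each term, using dx_k ∧ dx_i ∧ dx_j = sgn(permutation) dx_{(a)} ∧ dx_{(b)} ∧ dx_{(c)} with (a < b < c) sorted:
  d(w*x + 2*w*z - 2*y*z) includes (∂/∂x)(w*x + 2*w*z - 2*y*z) dx = (w) dx, which multiplied by dy ∧ dw gives (w) dx ∧ dy ∧ dw
  d(w*x + 2*w*z - 2*y*z) includes (∂/∂z)(w*x + 2*w*z - 2*y*z) dz = (2*w - 2*y) dz, which multiplied by dy ∧ dw gives (-2*w + 2*y) dy ∧ dz ∧ dw
  d(w*z - 2*y^2) includes (∂/∂y)(w*z - 2*y^2) dy = (-4*y) dy, which multiplied by dz ∧ dw gives (-4*y) dy ∧ dz ∧ dw
Collecting like 3-forms: d(omega) = (w) dx ∧ dy ∧ dw + (-2*w - 2*y) dy ∧ dz ∧ dw.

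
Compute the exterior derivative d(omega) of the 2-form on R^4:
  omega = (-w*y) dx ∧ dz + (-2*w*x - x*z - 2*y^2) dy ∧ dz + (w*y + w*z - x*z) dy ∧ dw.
d(omega) = (-w - z) dx ∧ dy ∧ dz + (-y) dx ∧ dz ∧ dw + (-w - x) dy ∧ dz ∧ dw + (-z) dx ∧ dy ∧ dw

For a 2-form omega = sum_{i<j} g_{ij} dx_i ∧ dx_j, the exterior derivative is
  d(omega) = sum_{i<j} d(g_{ij}) ∧ dx_i ∧ dx_j = sum_{i<j, k} (∂g_{ij}/∂x_k) dx_k ∧ dx_i ∧ dx_j.
Expand each term, using dx_k ∧ dx_i ∧ dx_j = sgn(permutation) dx_{(a)} ∧ dx_{(b)} ∧ dx_{(c)} with (a < b < c) sorted:
  d(-w*y) includes (∂/∂y)(-w*y) dy = (-w) dy, which multiplied by dx ∧ dz gives (w) dx ∧ dy ∧ dz
  d(-w*y) includes (∂/∂w)(-w*y) dw = (-y) dw, which multiplied by dx ∧ dz gives (-y) dx ∧ dz ∧ dw
  d(-2*w*x - x*z - 2*y^2) includes (∂/∂x)(-2*w*x - x*z - 2*y^2) dx = (-2*w - z) dx, which multiplied by dy ∧ dz gives (-2*w - z) dx ∧ dy ∧ dz
  d(-2*w*x - x*z - 2*y^2) includes (∂/∂w)(-2*w*x - x*z - 2*y^2) dw = (-2*x) dw, which multiplied by dy ∧ dz gives (-2*x) dy ∧ dz ∧ dw
  d(w*y + w*z - x*z) includes (∂/∂x)(w*y + w*z - x*z) dx = (-z) dx, which multiplied by dy ∧ dw gives (-z) dx ∧ dy ∧ dw
  d(w*y + w*z - x*z) includes (∂/∂z)(w*y + w*z - x*z) dz = (w - x) dz, which multiplied by dy ∧ dw gives (-w + x) dy ∧ dz ∧ dw
Collecting like 3-forms: d(omega) = (-w - z) dx ∧ dy ∧ dz + (-y) dx ∧ dz ∧ dw + (-w - x) dy ∧ dz ∧ dw + (-z) dx ∧ dy ∧ dw.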